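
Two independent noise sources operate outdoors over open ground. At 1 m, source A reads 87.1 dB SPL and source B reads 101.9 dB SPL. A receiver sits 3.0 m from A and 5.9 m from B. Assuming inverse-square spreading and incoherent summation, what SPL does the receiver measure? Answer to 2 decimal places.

87.01 dB SPL

At the listener: L_A = 87.1 − 20·log₁₀(3.0) = 77.558 dB; L_B = 101.9 − 20·log₁₀(5.9) = 86.483 dB.
Combined: 10·log₁₀(10^(77.558/10)+10^(86.483/10)) = 87.01 dB SPL.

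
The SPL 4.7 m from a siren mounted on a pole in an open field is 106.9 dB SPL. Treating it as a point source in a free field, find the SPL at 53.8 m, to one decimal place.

85.7 dB SPL

Inverse-square spreading gives ΔL = −20·log₁₀(d₂/d₁).
ΔL = −20·log₁₀(53.8/4.7) = -21.17 dB, so L₂ = 106.9 + (-21.17) = 85.7 dB SPL.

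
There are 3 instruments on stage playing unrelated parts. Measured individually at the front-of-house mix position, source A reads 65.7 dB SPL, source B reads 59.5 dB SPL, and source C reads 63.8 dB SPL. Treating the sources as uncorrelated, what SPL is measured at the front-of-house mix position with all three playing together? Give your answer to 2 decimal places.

68.45 dB SPL

Incoherent sources sum as intensities:
L_total = 10·log₁₀(10^(65.7/10) + 10^(59.5/10) + 10^(63.8/10)) = 10·log₁₀(7005000) = 68.45 dB SPL.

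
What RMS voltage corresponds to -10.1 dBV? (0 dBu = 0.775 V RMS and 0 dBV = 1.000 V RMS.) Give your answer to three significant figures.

0.313 V

V = 1.000 V × 10^(-10.1/20).
= 1.000 × 0.3126 = 0.313 V.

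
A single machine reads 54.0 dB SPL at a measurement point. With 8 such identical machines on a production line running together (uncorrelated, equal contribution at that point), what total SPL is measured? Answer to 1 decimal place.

8 equal incoherent sources raise the level by 10·log₁₀(8) = 9.03 dB.
L_total = 54.0 + 9.03 = 63.0 dB SPL.

63.0 dB SPL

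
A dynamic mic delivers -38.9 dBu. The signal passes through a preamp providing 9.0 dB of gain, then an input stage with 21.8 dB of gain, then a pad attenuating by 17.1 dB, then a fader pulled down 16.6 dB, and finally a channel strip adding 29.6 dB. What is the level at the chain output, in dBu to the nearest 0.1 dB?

-12.2 dBu

In dB, series stages simply add:
-38.9 + 9.0 + 21.8 − 17.1 − 16.6 + 29.6 = -12.2 dBu.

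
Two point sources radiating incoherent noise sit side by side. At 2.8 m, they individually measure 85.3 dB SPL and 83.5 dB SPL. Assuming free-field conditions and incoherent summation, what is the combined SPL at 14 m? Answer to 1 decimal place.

73.5 dB SPL

Combined at 2.8 m: 10·log₁₀(10^(85.3/10)+10^(83.5/10)) = 87.50 dB SPL.
Then apply −20·log₁₀(14/2.8) = -13.98 dB → 73.5 dB SPL.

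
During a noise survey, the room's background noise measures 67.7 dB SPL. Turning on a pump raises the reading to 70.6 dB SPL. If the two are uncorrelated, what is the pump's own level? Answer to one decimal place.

67.5 dB SPL

Remove the background by subtracting linear intensities:
L_src = 10·log₁₀(10^(70.6/10) − 10^(67.7/10)) = 10·log₁₀(5593000) = 67.5 dB SPL.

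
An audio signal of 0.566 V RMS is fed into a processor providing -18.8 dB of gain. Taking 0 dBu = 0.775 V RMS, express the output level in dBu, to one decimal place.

-21.5 dBu

Input level: 20·log₁₀(0.566/0.775) = -2.73 dBu.
Output: -2.73 − 18.8 = -21.5 dBu.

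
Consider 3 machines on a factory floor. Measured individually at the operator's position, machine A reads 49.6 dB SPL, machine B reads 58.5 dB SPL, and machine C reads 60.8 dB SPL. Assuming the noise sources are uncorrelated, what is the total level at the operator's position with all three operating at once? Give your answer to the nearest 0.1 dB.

63.0 dB SPL

Uncorrelated sources add in intensity (power), not in dB.
L_total = 10·log₁₀(10^(49.6/10) + 10^(58.5/10) + 10^(60.8/10)) = 10·log₁₀(2001000) = 63.0 dB SPL.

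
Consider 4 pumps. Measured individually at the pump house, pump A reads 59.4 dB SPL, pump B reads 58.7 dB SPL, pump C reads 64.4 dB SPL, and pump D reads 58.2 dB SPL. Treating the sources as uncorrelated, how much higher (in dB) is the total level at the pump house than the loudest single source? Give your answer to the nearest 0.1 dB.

2.6 dB

Uncorrelated sources add in intensity (power), not in dB.
L_total = 10·log₁₀(10^(59.4/10) + 10^(58.7/10) + 10^(64.4/10) + 10^(58.2/10)) = 67.01 dB SPL.
Excess over the loudest (64.4 dB): 67.01 − 64.4 = 2.6 dB.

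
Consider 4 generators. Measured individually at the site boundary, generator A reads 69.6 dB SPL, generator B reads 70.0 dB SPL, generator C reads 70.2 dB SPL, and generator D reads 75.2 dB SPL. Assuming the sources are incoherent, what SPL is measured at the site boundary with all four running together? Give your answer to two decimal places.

77.97 dB SPL

Add the sources as powers (linear), then convert back to dB:
L_total = 10·log₁₀(10^(69.6/10) + 10^(70.0/10) + 10^(70.2/10) + 10^(75.2/10)) = 10·log₁₀(62700000) = 77.97 dB SPL.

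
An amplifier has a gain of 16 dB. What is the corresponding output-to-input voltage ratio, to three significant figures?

Voltage ratio = 10^(dB/20).
10^(16/20) = 10^(0.8000) = 6.31.

6.31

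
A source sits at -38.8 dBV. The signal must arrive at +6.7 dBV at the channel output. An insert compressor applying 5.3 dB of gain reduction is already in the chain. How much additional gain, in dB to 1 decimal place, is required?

50.8 dB

The required make-up gain is the shortfall in the dB sum.
G = +6.7 − (-38.8) + 5.3 = 50.8 dB.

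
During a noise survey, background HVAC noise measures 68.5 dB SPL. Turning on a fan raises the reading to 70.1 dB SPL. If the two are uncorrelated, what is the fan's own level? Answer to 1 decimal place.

Subtract intensities: L_src = 10·log₁₀(10^(L_total/10) − 10^(L_bg/10)).
L_src = 10·log₁₀(10^(70.1/10) − 10^(68.5/10)) = 10·log₁₀(3153000) = 65.0 dB SPL.

65.0 dB SPL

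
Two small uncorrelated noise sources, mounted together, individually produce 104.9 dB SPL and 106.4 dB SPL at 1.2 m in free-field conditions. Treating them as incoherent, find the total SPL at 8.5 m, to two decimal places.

91.72 dB SPL

Combined at 1.2 m: 10·log₁₀(10^(104.9/10)+10^(106.4/10)) = 108.725 dB SPL.
Then apply −20·log₁₀(8.5/1.2) = -17.005 dB → 91.72 dB SPL.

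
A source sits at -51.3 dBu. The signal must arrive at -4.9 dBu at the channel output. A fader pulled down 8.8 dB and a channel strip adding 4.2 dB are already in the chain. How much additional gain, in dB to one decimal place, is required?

51.0 dB

The required make-up gain is the shortfall in the dB sum.
G = -4.9 − (-51.3) + 8.8 − 4.2 = 51.0 dB.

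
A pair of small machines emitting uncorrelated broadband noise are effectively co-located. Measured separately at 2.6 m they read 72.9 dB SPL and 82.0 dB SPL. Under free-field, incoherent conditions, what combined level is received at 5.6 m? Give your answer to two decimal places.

Combined at 2.6 m: 10·log₁₀(10^(72.9/10)+10^(82.0/10)) = 82.504 dB SPL.
Then apply −20·log₁₀(5.6/2.6) = -6.664 dB → 75.84 dB SPL.

75.84 dB SPL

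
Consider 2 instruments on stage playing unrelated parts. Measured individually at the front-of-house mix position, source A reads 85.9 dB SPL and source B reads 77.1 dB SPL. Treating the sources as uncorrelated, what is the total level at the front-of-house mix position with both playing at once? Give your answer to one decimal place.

86.4 dB SPL

Add the sources as powers (linear), then convert back to dB:
L_total = 10·log₁₀(10^(85.9/10) + 10^(77.1/10)) = 10·log₁₀(440300000) = 86.4 dB SPL.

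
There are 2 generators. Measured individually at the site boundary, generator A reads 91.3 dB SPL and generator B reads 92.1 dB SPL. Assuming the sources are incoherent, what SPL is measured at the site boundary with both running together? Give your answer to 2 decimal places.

94.73 dB SPL

Uncorrelated sources add in intensity (power), not in dB.
L_total = 10·log₁₀(10^(91.3/10) + 10^(92.1/10)) = 10·log₁₀(2971000000) = 94.73 dB SPL.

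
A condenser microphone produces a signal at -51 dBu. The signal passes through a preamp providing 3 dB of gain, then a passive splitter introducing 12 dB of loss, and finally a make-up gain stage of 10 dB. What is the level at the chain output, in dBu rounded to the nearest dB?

In dB, series stages simply add:
-51 + 3 − 12 + 10 = -50 dBu.

-50 dBu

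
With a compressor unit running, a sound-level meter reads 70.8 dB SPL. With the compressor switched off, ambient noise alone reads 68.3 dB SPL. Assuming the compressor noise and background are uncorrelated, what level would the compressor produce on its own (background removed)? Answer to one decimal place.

67.2 dB SPL

Background correction is a power subtraction:
L_src = 10·log₁₀(10^(70.8/10) − 10^(68.3/10)) = 10·log₁₀(5262000) = 67.2 dB SPL.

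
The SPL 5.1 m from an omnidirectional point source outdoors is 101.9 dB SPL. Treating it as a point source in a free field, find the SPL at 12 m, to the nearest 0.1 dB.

94.5 dB SPL

Inverse-square spreading gives ΔL = −20·log₁₀(d₂/d₁).
ΔL = −20·log₁₀(12/5.1) = -7.43 dB, so L₂ = 101.9 + (-7.43) = 94.5 dB SPL.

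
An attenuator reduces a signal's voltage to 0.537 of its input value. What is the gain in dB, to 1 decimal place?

Voltage is an amplitude quantity, so gain = 20·log₁₀(V_out/V_in).
20·log₁₀(0.537) = -5.4 dB.

-5.4 dB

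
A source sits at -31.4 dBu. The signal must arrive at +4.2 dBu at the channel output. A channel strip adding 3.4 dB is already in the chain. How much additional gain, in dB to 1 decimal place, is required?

The required make-up gain is the shortfall in the dB sum.
G = +4.2 − (-31.4) − 3.4 = 32.2 dB.

32.2 dB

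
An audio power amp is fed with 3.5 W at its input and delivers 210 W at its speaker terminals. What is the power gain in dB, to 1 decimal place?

For a power ratio, dB = 10·log₁₀(P₂/P₁).
10·log₁₀(210/3.5) = 10·log₁₀(60.00) = 17.8 dB.

17.8 dB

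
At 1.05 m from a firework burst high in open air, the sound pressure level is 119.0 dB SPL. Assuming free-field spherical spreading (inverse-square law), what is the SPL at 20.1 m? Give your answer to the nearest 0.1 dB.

93.4 dB SPL

Inverse-square spreading gives ΔL = −20·log₁₀(d₂/d₁).
ΔL = −20·log₁₀(20.1/1.05) = -25.64 dB, so L₂ = 119.0 + (-25.64) = 93.4 dB SPL.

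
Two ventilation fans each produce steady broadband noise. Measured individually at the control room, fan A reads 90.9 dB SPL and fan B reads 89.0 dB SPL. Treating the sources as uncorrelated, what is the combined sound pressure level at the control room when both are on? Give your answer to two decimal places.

93.06 dB SPL

Uncorrelated sources add in intensity (power), not in dB.
L_total = 10·log₁₀(10^(90.9/10) + 10^(89.0/10)) = 10·log₁₀(2025000000) = 93.06 dB SPL.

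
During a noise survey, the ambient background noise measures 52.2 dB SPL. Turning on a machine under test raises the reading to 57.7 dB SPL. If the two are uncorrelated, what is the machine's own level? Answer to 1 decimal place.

56.3 dB SPL

Remove the background by subtracting linear intensities:
L_src = 10·log₁₀(10^(57.7/10) − 10^(52.2/10)) = 10·log₁₀(422900) = 56.3 dB SPL.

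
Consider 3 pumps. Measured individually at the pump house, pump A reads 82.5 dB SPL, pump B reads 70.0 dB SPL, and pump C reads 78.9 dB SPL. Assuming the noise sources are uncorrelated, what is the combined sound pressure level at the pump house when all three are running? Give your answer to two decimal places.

84.24 dB SPL

Incoherent sources sum as intensities:
L_total = 10·log₁₀(10^(82.5/10) + 10^(70.0/10) + 10^(78.9/10)) = 10·log₁₀(265500000) = 84.24 dB SPL.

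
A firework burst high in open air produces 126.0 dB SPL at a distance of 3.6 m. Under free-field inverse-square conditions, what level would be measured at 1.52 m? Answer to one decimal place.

For a point source in a free field, ΔL = −20·log₁₀(d₂/d₁).
ΔL = −20·log₁₀(1.52/3.6) = 7.49 dB, so L₂ = 126.0 + (7.49) = 133.5 dB SPL.

133.5 dB SPL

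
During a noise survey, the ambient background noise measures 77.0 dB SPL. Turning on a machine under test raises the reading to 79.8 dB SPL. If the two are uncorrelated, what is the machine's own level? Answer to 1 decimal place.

76.6 dB SPL

Remove the background by subtracting linear intensities:
L_src = 10·log₁₀(10^(79.8/10) − 10^(77.0/10)) = 10·log₁₀(45380000) = 76.6 dB SPL.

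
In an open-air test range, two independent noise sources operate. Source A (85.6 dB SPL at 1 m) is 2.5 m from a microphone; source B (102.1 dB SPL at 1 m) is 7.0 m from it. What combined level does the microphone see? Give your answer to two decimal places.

At the listener: L_A = 85.6 − 20·log₁₀(2.5) = 77.641 dB; L_B = 102.1 − 20·log₁₀(7.0) = 85.198 dB.
Combined: 10·log₁₀(10^(77.641/10)+10^(85.198/10)) = 85.90 dB SPL.

85.90 dB SPL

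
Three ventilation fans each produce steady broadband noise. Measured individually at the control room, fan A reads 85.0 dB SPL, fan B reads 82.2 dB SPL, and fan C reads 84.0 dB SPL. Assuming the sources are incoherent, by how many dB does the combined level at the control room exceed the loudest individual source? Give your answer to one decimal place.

3.7 dB

Uncorrelated sources add in intensity (power), not in dB.
L_total = 10·log₁₀(10^(85.0/10) + 10^(82.2/10) + 10^(84.0/10)) = 88.65 dB SPL.
Excess over the loudest (85.0 dB): 88.65 − 85.0 = 3.7 dB.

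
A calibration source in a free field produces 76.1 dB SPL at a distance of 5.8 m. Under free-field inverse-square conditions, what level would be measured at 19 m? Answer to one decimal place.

65.8 dB SPL

For a point source in a free field, ΔL = −20·log₁₀(d₂/d₁).
ΔL = −20·log₁₀(19/5.8) = -10.31 dB, so L₂ = 76.1 + (-10.31) = 65.8 dB SPL.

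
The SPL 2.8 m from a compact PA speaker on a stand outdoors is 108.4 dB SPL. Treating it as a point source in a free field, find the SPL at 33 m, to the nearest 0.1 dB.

Free-field point source: level drops by 20·log₁₀ of the distance ratio.
ΔL = −20·log₁₀(33/2.8) = -21.43 dB, so L₂ = 108.4 + (-21.43) = 87.0 dB SPL.

87.0 dB SPL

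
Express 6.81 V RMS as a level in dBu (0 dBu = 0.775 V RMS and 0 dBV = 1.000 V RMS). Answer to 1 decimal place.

dBu = 20·log₁₀(V / 0.775 V).
20·log₁₀(6.81/0.775) = +18.9 dBu.

+18.9 dBu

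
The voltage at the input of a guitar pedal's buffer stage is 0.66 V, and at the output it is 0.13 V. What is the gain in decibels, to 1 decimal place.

Voltage is an amplitude quantity, so gain = 20·log₁₀(V_out/V_in).
20·log₁₀(0.13/0.66) = 20·log₁₀(0.1970) = -14.1 dB.

-14.1 dB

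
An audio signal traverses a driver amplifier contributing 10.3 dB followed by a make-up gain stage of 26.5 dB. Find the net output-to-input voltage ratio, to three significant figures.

69.2

Net gain = 10.3 + 26.5 = 36.8 dB.
Voltage ratio = 10^(36.8/20) = 69.2.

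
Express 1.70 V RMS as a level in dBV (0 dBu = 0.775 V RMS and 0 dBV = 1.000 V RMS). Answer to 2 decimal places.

+4.61 dBV

dBV = 20·log₁₀(V / 1.000 V).
20·log₁₀(1.70/1.000) = +4.61 dBV.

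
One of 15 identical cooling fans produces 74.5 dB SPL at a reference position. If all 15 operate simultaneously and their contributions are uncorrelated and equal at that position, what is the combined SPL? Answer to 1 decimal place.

15 equal incoherent sources raise the level by 10·log₁₀(15) = 11.76 dB.
L_total = 74.5 + 11.76 = 86.3 dB SPL.

86.3 dB SPL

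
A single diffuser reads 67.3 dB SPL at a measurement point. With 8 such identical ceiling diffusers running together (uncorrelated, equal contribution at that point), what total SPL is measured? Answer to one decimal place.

8 equal incoherent sources raise the level by 10·log₁₀(8) = 9.03 dB.
L_total = 67.3 + 9.03 = 76.3 dB SPL.

76.3 dB SPL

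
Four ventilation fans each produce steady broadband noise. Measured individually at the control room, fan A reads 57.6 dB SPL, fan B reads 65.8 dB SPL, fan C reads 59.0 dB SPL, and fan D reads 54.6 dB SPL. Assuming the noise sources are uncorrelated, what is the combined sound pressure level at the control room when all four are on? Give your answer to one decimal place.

Add the sources as powers (linear), then convert back to dB:
L_total = 10·log₁₀(10^(57.6/10) + 10^(65.8/10) + 10^(59.0/10) + 10^(54.6/10)) = 10·log₁₀(5460000) = 67.4 dB SPL.

67.4 dB SPL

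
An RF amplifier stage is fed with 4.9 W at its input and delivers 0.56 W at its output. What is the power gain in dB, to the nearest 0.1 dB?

-9.4 dB

For a power ratio, dB = 10·log₁₀(P₂/P₁).
10·log₁₀(0.56/4.9) = 10·log₁₀(0.1143) = -9.4 dB.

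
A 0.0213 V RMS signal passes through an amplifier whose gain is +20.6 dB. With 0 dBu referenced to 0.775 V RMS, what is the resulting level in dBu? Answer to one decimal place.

Input level: 20·log₁₀(0.0213/0.775) = -31.22 dBu.
Output: -31.22 + 20.6 = -10.6 dBu.

-10.6 dBu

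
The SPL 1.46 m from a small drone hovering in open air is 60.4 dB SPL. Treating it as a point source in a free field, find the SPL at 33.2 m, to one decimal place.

For a point source in a free field, ΔL = −20·log₁₀(d₂/d₁).
ΔL = −20·log₁₀(33.2/1.46) = -27.14 dB, so L₂ = 60.4 + (-27.14) = 33.3 dB SPL.

33.3 dB SPL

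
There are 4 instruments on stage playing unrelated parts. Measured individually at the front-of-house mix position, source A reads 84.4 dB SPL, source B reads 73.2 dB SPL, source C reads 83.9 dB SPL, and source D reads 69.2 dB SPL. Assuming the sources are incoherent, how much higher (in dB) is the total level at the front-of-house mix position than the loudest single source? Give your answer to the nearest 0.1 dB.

Uncorrelated sources add in intensity (power), not in dB.
L_total = 10·log₁₀(10^(84.4/10) + 10^(73.2/10) + 10^(83.9/10) + 10^(69.2/10)) = 87.40 dB SPL.
Excess over the loudest (84.4 dB): 87.40 − 84.4 = 3.0 dB.

3.0 dB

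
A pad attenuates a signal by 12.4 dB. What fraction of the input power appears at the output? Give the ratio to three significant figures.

Power ratio = 10^(dB/10).
10^(-12.4/10) = 10^(-1.240) = 0.0575.

0.0575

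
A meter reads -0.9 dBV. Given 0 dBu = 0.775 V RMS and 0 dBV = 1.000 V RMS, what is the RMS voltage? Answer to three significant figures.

0.902 V

V = 1.000 V × 10^(-0.9/20).
= 1.000 × 0.9016 = 0.902 V.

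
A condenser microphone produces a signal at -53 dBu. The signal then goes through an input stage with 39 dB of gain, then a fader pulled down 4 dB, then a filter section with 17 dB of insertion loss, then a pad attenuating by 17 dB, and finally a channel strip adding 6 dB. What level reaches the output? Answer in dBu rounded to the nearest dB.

Gain stages sum in dB:
-53 + 39 − 4 − 17 − 17 + 6 = -46 dBu.

-46 dBu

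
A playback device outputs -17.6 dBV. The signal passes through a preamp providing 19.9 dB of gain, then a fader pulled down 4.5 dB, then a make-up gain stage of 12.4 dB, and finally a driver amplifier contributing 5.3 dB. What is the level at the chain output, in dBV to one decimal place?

Cascaded gains and losses add directly in dB.
-17.6 + 19.9 − 4.5 + 12.4 + 5.3 = +15.5 dBV.

+15.5 dBV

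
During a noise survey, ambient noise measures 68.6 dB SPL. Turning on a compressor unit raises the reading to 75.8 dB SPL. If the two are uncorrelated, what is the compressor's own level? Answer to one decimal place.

74.9 dB SPL

Remove the background by subtracting linear intensities:
L_src = 10·log₁₀(10^(75.8/10) − 10^(68.6/10)) = 10·log₁₀(30770000) = 74.9 dB SPL.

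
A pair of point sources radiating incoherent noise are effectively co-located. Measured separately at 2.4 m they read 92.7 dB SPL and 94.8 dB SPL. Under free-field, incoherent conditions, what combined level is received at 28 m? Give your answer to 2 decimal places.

75.55 dB SPL

Combined at 2.4 m: 10·log₁₀(10^(92.7/10)+10^(94.8/10)) = 96.886 dB SPL.
Then apply −20·log₁₀(28/2.4) = -21.339 dB → 75.55 dB SPL.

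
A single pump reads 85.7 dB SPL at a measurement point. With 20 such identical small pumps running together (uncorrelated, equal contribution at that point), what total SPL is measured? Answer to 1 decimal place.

20 equal incoherent sources raise the level by 10·log₁₀(20) = 13.01 dB.
L_total = 85.7 + 13.01 = 98.7 dB SPL.

98.7 dB SPL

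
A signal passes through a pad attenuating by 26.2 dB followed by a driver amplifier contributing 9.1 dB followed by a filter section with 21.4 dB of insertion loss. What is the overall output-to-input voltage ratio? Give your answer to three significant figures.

Net gain = (−26.2) + 9.1 + (−21.4) = -38.5 dB.
Voltage ratio = 10^(-38.5/20) = 0.0119.

0.0119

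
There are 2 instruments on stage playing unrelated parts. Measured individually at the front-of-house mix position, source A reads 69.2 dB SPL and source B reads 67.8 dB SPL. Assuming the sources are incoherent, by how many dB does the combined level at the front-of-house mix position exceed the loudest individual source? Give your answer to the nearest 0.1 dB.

Incoherent sources sum as intensities:
L_total = 10·log₁₀(10^(69.2/10) + 10^(67.8/10)) = 71.57 dB SPL.
Excess over the loudest (69.2 dB): 71.57 − 69.2 = 2.4 dB.

2.4 dB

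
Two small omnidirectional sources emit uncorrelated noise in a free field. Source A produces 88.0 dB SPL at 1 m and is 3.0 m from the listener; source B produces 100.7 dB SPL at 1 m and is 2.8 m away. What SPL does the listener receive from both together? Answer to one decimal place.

92.0 dB SPL

At the listener: L_A = 88.0 − 20·log₁₀(3.0) = 78.46 dB; L_B = 100.7 − 20·log₁₀(2.8) = 91.76 dB.
Combined: 10·log₁₀(10^(78.46/10)+10^(91.76/10)) = 92.0 dB SPL.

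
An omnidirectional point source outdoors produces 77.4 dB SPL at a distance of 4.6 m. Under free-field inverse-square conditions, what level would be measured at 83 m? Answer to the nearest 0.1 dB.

52.3 dB SPL

Free-field point source: level drops by 20·log₁₀ of the distance ratio.
ΔL = −20·log₁₀(83/4.6) = -25.13 dB, so L₂ = 77.4 + (-25.13) = 52.3 dB SPL.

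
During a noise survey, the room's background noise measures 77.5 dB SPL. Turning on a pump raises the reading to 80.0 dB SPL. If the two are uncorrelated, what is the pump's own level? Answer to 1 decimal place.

Subtract intensities: L_src = 10·log₁₀(10^(L_total/10) − 10^(L_bg/10)).
L_src = 10·log₁₀(10^(80.0/10) − 10^(77.5/10)) = 10·log₁₀(43770000) = 76.4 dB SPL.

76.4 dB SPL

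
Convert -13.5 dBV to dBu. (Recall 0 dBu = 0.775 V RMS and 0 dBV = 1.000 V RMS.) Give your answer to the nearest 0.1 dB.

-11.3 dBu

The offset between the scales is 20·log₁₀(0.775/1.000) = −2.214 dB.
So dBu = -13.5 + 2.214 = -11.3 dBu.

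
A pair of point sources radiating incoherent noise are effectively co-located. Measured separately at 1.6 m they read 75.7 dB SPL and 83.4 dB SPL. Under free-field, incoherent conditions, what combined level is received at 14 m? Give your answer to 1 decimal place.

Combined at 1.6 m: 10·log₁₀(10^(75.7/10)+10^(83.4/10)) = 84.08 dB SPL.
Then apply −20·log₁₀(14/1.6) = -18.84 dB → 65.2 dB SPL.

65.2 dB SPL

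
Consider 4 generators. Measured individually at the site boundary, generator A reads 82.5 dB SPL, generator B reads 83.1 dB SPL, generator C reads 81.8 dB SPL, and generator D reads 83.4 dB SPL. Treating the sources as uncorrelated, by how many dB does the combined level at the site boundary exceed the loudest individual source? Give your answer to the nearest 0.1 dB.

Add the sources as powers (linear), then convert back to dB:
L_total = 10·log₁₀(10^(82.5/10) + 10^(83.1/10) + 10^(81.8/10) + 10^(83.4/10)) = 88.76 dB SPL.
Excess over the loudest (83.4 dB): 88.76 − 83.4 = 5.4 dB.

5.4 dB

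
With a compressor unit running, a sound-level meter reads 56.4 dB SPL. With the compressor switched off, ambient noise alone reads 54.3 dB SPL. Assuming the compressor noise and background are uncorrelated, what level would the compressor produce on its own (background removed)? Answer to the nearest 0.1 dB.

Subtract intensities: L_src = 10·log₁₀(10^(L_total/10) − 10^(L_bg/10)).
L_src = 10·log₁₀(10^(56.4/10) − 10^(54.3/10)) = 10·log₁₀(167400) = 52.2 dB SPL.

52.2 dB SPL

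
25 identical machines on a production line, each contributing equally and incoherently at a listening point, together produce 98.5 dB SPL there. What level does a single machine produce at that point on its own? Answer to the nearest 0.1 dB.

84.5 dB SPL

25 equal incoherent sources add 10·log₁₀(25) = 13.98 dB over one source.
L_one = 98.5 − 13.98 = 84.5 dB SPL.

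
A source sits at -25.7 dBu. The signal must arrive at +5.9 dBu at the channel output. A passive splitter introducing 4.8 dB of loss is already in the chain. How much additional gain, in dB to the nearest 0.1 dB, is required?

The required make-up gain is the shortfall in the dB sum.
G = +5.9 − (-25.7) + 4.8 = 36.4 dB.

36.4 dB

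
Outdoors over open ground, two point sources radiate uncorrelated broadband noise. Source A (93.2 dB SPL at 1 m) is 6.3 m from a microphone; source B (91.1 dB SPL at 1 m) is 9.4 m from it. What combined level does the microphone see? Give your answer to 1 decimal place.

78.3 dB SPL

At the listener: L_A = 93.2 − 20·log₁₀(6.3) = 77.21 dB; L_B = 91.1 − 20·log₁₀(9.4) = 71.64 dB.
Combined: 10·log₁₀(10^(77.21/10)+10^(71.64/10)) = 78.3 dB SPL.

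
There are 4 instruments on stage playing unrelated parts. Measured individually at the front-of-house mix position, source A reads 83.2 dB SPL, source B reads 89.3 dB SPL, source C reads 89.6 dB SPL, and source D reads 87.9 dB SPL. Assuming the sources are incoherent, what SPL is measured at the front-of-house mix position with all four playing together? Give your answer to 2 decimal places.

Add the sources as powers (linear), then convert back to dB:
L_total = 10·log₁₀(10^(83.2/10) + 10^(89.3/10) + 10^(89.6/10) + 10^(87.9/10)) = 10·log₁₀(2589000000) = 94.13 dB SPL.

94.13 dB SPL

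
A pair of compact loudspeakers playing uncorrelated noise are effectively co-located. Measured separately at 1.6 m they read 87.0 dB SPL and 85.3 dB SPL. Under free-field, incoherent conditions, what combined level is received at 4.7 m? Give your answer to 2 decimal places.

79.88 dB SPL

Combined at 1.6 m: 10·log₁₀(10^(87.0/10)+10^(85.3/10)) = 89.243 dB SPL.
Then apply −20·log₁₀(4.7/1.6) = -9.360 dB → 79.88 dB SPL.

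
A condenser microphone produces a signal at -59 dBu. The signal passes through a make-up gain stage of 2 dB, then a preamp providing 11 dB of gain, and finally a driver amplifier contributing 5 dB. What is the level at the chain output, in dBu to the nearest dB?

Gain stages sum in dB:
-59 + 2 + 11 + 5 = -41 dBu.

-41 dBu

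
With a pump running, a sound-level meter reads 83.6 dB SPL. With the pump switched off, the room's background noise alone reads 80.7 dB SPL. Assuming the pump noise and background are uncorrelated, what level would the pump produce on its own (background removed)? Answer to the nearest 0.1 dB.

Remove the background by subtracting linear intensities:
L_src = 10·log₁₀(10^(83.6/10) − 10^(80.7/10)) = 10·log₁₀(111600000) = 80.5 dB SPL.

80.5 dB SPL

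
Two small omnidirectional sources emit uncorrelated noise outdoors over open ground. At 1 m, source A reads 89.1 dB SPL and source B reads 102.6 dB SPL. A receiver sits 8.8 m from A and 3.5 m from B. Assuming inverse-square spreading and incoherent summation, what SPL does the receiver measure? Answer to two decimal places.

At the listener: L_A = 89.1 − 20·log₁₀(8.8) = 70.210 dB; L_B = 102.6 − 20·log₁₀(3.5) = 91.719 dB.
Combined: 10·log₁₀(10^(70.210/10)+10^(91.719/10)) = 91.75 dB SPL.

91.75 dB SPL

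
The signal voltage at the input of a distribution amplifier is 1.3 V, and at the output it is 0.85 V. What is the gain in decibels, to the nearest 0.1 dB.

-3.7 dB

For a voltage ratio, dB = 20·log₁₀(V₂/V₁).
20·log₁₀(0.85/1.3) = 20·log₁₀(0.6538) = -3.7 dB.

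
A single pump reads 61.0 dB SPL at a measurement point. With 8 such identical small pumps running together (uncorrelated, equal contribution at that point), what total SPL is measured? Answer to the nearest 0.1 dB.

8 equal incoherent sources raise the level by 10·log₁₀(8) = 9.03 dB.
L_total = 61.0 + 9.03 = 70.0 dB SPL.

70.0 dB SPL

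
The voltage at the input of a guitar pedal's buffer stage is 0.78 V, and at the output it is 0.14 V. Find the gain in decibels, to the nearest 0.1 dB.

-14.9 dB

For a voltage ratio, dB = 20·log₁₀(V₂/V₁).
20·log₁₀(0.14/0.78) = 20·log₁₀(0.1795) = -14.9 dB.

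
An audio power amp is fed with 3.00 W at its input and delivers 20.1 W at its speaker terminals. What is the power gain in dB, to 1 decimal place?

Power is a power quantity, so gain = 10·log₁₀(P_out/P_in).
10·log₁₀(20.1/3.00) = 10·log₁₀(6.700) = 8.3 dB.

8.3 dB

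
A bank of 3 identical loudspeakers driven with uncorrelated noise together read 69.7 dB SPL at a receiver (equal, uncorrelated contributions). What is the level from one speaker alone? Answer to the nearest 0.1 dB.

3 equal incoherent sources add 10·log₁₀(3) = 4.77 dB over one source.
L_one = 69.7 − 4.77 = 64.9 dB SPL.

64.9 dB SPL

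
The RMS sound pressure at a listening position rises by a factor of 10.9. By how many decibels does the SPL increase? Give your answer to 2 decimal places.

20.75 dB

Sound pressure is an amplitude quantity: ΔL = 20·log₁₀(p₂/p₁).
20·log₁₀(10.9) = 20.75 dB.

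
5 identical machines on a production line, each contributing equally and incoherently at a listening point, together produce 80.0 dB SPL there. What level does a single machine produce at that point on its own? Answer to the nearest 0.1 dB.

73.0 dB SPL

5 equal incoherent sources add 10·log₁₀(5) = 6.99 dB over one source.
L_one = 80.0 − 6.99 = 73.0 dB SPL.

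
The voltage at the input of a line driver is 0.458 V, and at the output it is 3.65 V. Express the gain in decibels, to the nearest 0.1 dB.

Voltage is an amplitude quantity, so gain = 20·log₁₀(V_out/V_in).
20·log₁₀(3.65/0.458) = 20·log₁₀(7.969) = 18.0 dB.

18.0 dB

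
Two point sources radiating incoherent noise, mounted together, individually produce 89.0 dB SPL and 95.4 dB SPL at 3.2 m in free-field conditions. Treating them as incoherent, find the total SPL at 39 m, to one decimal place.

Combined at 3.2 m: 10·log₁₀(10^(89.0/10)+10^(95.4/10)) = 96.30 dB SPL.
Then apply −20·log₁₀(39/3.2) = -21.72 dB → 74.6 dB SPL.

74.6 dB SPL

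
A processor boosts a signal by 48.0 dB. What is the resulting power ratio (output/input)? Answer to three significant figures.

63100

Power ratio = 10^(dB/10).
10^(48.0/10) = 10^(4.800) = 63100.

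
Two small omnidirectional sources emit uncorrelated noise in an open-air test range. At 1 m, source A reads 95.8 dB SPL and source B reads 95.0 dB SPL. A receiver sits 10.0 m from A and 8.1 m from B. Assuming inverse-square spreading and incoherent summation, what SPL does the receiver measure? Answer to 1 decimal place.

79.4 dB SPL

At the listener: L_A = 95.8 − 20·log₁₀(10.0) = 75.80 dB; L_B = 95.0 − 20·log₁₀(8.1) = 76.83 dB.
Combined: 10·log₁₀(10^(75.80/10)+10^(76.83/10)) = 79.4 dB SPL.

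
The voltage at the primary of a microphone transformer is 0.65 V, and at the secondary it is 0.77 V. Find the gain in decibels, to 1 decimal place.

1.5 dB

Voltage ratio → dB uses the 20·log₁₀ form:
20·log₁₀(0.77/0.65) = 20·log₁₀(1.185) = 1.5 dB.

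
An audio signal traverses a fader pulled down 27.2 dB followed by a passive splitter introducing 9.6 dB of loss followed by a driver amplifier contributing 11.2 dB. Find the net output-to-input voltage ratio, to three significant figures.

Net gain = (−27.2) + (−9.6) + 11.2 = -25.6 dB.
Voltage ratio = 10^(-25.6/20) = 0.0525.

0.0525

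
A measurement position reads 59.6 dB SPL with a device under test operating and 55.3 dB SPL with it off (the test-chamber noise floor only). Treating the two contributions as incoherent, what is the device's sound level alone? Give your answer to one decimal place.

Background correction is a power subtraction:
L_src = 10·log₁₀(10^(59.6/10) − 10^(55.3/10)) = 10·log₁₀(573200) = 57.6 dB SPL.

57.6 dB SPL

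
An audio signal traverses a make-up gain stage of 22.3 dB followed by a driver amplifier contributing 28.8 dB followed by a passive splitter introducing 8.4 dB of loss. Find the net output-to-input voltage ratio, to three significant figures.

Net gain = 22.3 + 28.8 + (−8.4) = 42.7 dB.
Voltage ratio = 10^(42.7/20) = 136.

136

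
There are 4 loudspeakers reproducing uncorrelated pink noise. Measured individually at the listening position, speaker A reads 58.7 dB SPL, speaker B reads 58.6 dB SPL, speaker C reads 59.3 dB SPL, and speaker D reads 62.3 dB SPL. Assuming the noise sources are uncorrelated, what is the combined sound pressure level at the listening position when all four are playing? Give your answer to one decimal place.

66.0 dB SPL

Add the sources as powers (linear), then convert back to dB:
L_total = 10·log₁₀(10^(58.7/10) + 10^(58.6/10) + 10^(59.3/10) + 10^(62.3/10)) = 10·log₁₀(4015000) = 66.0 dB SPL.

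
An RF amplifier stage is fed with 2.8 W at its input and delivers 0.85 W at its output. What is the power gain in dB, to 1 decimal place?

-5.2 dB

Power is a power quantity, so gain = 10·log₁₀(P_out/P_in).
10·log₁₀(0.85/2.8) = 10·log₁₀(0.3036) = -5.2 dB.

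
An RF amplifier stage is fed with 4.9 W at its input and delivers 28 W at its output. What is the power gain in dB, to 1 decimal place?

Power ratio → dB uses the 10·log₁₀ form:
10·log₁₀(28/4.9) = 10·log₁₀(5.714) = 7.6 dB.

7.6 dB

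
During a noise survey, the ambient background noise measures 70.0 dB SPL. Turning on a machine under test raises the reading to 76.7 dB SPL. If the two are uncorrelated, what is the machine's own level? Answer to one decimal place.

Background correction is a power subtraction:
L_src = 10·log₁₀(10^(76.7/10) − 10^(70.0/10)) = 10·log₁₀(36770000) = 75.7 dB SPL.

75.7 dB SPL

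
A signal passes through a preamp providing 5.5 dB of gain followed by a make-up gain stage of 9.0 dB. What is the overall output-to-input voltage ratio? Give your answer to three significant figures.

Net gain = 5.5 + 9.0 = 14.5 dB.
Voltage ratio = 10^(14.5/20) = 5.31.

5.31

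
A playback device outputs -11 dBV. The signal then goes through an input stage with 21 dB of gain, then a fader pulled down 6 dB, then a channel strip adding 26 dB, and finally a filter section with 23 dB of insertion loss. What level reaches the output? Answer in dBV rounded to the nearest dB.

Gain stages sum in dB:
-11 + 21 − 6 + 26 − 23 = +7 dBV.

+7 dBV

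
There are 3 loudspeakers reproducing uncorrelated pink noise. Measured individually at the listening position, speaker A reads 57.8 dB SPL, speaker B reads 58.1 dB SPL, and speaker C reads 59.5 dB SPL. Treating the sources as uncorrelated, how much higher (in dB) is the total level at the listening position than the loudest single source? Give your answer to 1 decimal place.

Uncorrelated sources add in intensity (power), not in dB.
L_total = 10·log₁₀(10^(57.8/10) + 10^(58.1/10) + 10^(59.5/10)) = 63.30 dB SPL.
Excess over the loudest (59.5 dB): 63.30 − 59.5 = 3.8 dB.

3.8 dB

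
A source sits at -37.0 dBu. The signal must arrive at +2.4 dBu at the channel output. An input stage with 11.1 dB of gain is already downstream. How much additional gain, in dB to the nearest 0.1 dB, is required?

28.3 dB

The required make-up gain is the shortfall in the dB sum.
G = +2.4 − (-37.0) − 11.1 = 28.3 dB.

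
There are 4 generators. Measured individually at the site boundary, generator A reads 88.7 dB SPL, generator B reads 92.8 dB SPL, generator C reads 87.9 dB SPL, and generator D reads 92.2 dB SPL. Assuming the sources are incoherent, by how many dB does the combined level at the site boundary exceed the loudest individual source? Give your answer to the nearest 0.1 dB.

Add the sources as powers (linear), then convert back to dB:
L_total = 10·log₁₀(10^(88.7/10) + 10^(92.8/10) + 10^(87.9/10) + 10^(92.2/10)) = 96.92 dB SPL.
Excess over the loudest (92.8 dB): 96.92 − 92.8 = 4.1 dB.

4.1 dB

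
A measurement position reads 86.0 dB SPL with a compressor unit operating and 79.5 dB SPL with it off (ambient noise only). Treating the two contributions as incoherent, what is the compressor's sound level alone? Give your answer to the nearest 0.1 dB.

84.9 dB SPL

Subtract intensities: L_src = 10·log₁₀(10^(L_total/10) − 10^(L_bg/10)).
L_src = 10·log₁₀(10^(86.0/10) − 10^(79.5/10)) = 10·log₁₀(309000000) = 84.9 dB SPL.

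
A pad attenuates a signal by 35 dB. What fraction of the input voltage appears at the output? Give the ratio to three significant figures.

Voltage ratio = 10^(dB/20).
10^(-35/20) = 10^(-1.750) = 0.0178.

0.0178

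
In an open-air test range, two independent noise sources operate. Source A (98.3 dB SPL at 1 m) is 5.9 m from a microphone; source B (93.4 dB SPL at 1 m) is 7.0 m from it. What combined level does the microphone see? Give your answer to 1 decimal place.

83.8 dB SPL

At the listener: L_A = 98.3 − 20·log₁₀(5.9) = 82.88 dB; L_B = 93.4 − 20·log₁₀(7.0) = 76.50 dB.
Combined: 10·log₁₀(10^(82.88/10)+10^(76.50/10)) = 83.8 dB SPL.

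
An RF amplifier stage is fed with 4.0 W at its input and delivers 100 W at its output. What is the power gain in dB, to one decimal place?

For a power ratio, dB = 10·log₁₀(P₂/P₁).
10·log₁₀(100/4.0) = 10·log₁₀(25.00) = 14.0 dB.

14.0 dB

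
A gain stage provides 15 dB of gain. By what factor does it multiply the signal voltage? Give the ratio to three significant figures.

5.62

Voltage ratio = 10^(dB/20).
10^(15/20) = 10^(0.7500) = 5.62.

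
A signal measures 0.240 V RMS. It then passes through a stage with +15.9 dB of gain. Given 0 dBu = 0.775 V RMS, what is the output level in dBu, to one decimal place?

Input level: 20·log₁₀(0.240/0.775) = -10.18 dBu.
Output: -10.18 + 15.9 = +5.7 dBu.

+5.7 dBu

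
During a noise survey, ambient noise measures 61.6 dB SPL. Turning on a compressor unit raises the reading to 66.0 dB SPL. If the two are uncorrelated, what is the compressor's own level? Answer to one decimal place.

64.0 dB SPL

Background correction is a power subtraction:
L_src = 10·log₁₀(10^(66.0/10) − 10^(61.6/10)) = 10·log₁₀(2536000) = 64.0 dB SPL.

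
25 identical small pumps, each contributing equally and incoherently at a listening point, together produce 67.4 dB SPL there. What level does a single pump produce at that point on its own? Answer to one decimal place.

25 equal incoherent sources add 10·log₁₀(25) = 13.98 dB over one source.
L_one = 67.4 − 13.98 = 53.4 dB SPL.

53.4 dB SPL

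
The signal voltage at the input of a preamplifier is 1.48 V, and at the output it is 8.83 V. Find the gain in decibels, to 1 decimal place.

Voltage is an amplitude quantity, so gain = 20·log₁₀(V_out/V_in).
20·log₁₀(8.83/1.48) = 20·log₁₀(5.966) = 15.5 dB.

15.5 dB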